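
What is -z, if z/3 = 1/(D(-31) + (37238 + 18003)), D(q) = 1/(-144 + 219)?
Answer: -225/4143076 ≈ -5.4307e-5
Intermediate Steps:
D(q) = 1/75
z = 225/4143076 (z = 3/(1/75 + (37238 + 18003)) = 3/(1/75 + 55241) = 3/(4143076/75) = 3*(75/4143076) = 225/4143076 ≈ 5.4307e-5)
-z = -1*225/4143076 = -225/4143076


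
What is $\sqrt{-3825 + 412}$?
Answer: $i \sqrt{3413} \approx 58.421 i$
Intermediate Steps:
$\sqrt{-3825 + 412} = \sqrt{-3413} = i \sqrt{3413}$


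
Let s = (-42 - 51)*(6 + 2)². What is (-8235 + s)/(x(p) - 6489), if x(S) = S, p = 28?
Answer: 14187/6461 ≈ 2.1958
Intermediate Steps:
s = -5952 (s = -93*8² = -93*64 = -5952)
(-8235 + s)/(x(p) - 6489) = (-8235 - 5952)/(28 - 6489) = -14187/(-6461) = -14187*(-1/6461) = 14187/6461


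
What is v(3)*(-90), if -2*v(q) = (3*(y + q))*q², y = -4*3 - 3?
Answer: -14580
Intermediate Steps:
y = -15 (y = -12 - 3 = -15)
v(q) = -q²*(-45 + 3*q)/2 (v(q) = -3*(-15 + q)*q²/2 = -(-45 + 3*q)*q²/2 = -q²*(-45 + 3*q)/2)
v(3)*(-90) = ((3/2)*3²*(15 - 1*3))*(-90) = ((3/2)*9*(15 - 3))*(-90) = ((3/2)*9*12)*(-90) = 162*(-90) = -14580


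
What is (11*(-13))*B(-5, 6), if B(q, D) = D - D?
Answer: 0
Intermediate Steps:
B(q, D) = 0
(11*(-13))*B(-5, 6) = (11*(-13))*0 = -143*0 = 0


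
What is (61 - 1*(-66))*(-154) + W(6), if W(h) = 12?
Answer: -19546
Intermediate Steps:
(61 - 1*(-66))*(-154) + W(6) = (61 - 1*(-66))*(-154) + 12 = (61 + 66)*(-154) + 12 = 127*(-154) + 12 = -19558 + 12 = -19546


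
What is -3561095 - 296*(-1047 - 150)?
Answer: -3206783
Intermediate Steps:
-3561095 - 296*(-1047 - 150) = -3561095 - 296*(-1197) = -3561095 - 1*(-354312) = -3561095 + 354312 = -3206783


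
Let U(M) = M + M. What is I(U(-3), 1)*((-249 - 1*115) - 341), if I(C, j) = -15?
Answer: 10575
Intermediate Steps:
U(M) = 2*M
I(U(-3), 1)*((-249 - 1*115) - 341) = -15*((-249 - 1*115) - 341) = -15*((-249 - 115) - 341) = -15*(-364 - 341) = -15*(-705) = 10575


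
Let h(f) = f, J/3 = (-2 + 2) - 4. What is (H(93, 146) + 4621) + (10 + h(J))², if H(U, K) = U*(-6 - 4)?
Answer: 3695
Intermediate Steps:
J = -12 (J = 3*((-2 + 2) - 4) = 3*(0 - 4) = 3*(-4) = -12)
H(U, K) = -10*U (H(U, K) = U*(-10) = -10*U)
(H(93, 146) + 4621) + (10 + h(J))² = (-10*93 + 4621) + (10 - 12)² = (-930 + 4621) + (-2)² = 3691 + 4 = 3695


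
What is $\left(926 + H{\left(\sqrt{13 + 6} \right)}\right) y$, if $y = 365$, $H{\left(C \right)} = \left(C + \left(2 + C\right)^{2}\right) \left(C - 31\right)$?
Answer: $112420 - 48180 \sqrt{19} \approx -97592.0$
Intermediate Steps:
$H{\left(C \right)} = \left(-31 + C\right) \left(C + \left(2 + C\right)^{2}\right)$ ($H{\left(C \right)} = \left(C + \left(2 + C\right)^{2}\right) \left(-31 + C\right) = \left(-31 + C\right) \left(C + \left(2 + C\right)^{2}\right)$)
$\left(926 + H{\left(\sqrt{13 + 6} \right)}\right) y = \left(926 - \left(124 + 494 - \left(13 + 6\right)^{\frac{3}{2}} + 151 \sqrt{13 + 6}\right)\right) 365 = \left(926 - \left(124 + 494 - 19 \sqrt{19} + 151 \sqrt{19}\right)\right) 365 = \left(926 - \left(618 + 132 \sqrt{19}\right)\right) 365 = \left(308 - 132 \sqrt{19}\right) 365 = 112420 - 48180 \sqrt{19}$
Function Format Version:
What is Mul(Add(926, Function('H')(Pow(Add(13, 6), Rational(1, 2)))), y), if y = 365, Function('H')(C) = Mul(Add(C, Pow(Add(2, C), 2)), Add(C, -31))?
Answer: Add(112420, Mul(-48180, Pow(19, Rational(1, 2)))) ≈ -97592.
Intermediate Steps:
Function('H')(C) = Mul(Add(-31, C), Add(C, Pow(Add(2, C), 2))) (Function('H')(C) = Mul(Add(C, Pow(Add(2, C), 2)), Add(-31, C)) = Mul(Add(-31, C), Add(C, Pow(Add(2, C), 2))))
Mul(Add(926, Function('H')(Pow(Add(13, 6), Rational(1, 2)))), y) = Mul(Add(926, Add(-124, Pow(Pow(Add(13, 6), Rational(1, 2)), 3), Mul(-151, Pow(Add(13, 6), Rational(1, 2))), Mul(-26, Pow(Pow(Add(13, 6), Rational(1, 2)), 2)))), 365) = Mul(Add(926, Add(-124, Pow(Pow(19, Rational(1, 2)), 3), Mul(-151, Pow(19, Rational(1, 2))), Mul(-26, Pow(Pow(19, Rational(1, 2)), 2)))), 365) = Mul(Add(926, Add(-124, Mul(19, Pow(19, Rational(1, 2))), Mul(-151, Pow(19, Rational(1, 2))), Mul(-26, 19))), 365) = Mul(Add(926, Add(-124, Mul(19, Pow(19, Rational(1, 2))), Mul(-151, Pow(19, Rational(1, 2))), -494)), 365) = Mul(Add(926, Add(-618, Mul(-132, Pow(19, Rational(1, 2))))), 365) = Mul(Add(308, Mul(-132, Pow(19, Rational(1, 2)))), 365) = Add(112420, Mul(-48180, Pow(19, Rational(1, 2))))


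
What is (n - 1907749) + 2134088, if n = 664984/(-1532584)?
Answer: 43360358124/191573 ≈ 2.2634e+5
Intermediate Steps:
n = -83123/191573 (n = 664984*(-1/1532584) = -83123/191573 ≈ -0.43390)
(n - 1907749) + 2134088 = (-83123/191573 - 1907749) + 2134088 = -365473282300/191573 + 2134088 = 43360358124/191573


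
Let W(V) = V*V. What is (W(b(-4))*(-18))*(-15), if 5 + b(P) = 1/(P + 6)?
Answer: 10935/2 ≈ 5467.5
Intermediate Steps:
b(P) = -5 + 1/(6 + P) (b(P) = -5 + 1/(P + 6) = -5 + 1/(6 + P))
W(V) = V²
(W(b(-4))*(-18))*(-15) = (((-29 - 5*(-4))/(6 - 4))²*(-18))*(-15) = (((-29 + 20)/2)²*(-18))*(-15) = (((½)*(-9))²*(-18))*(-15) = ((-9/2)²*(-18))*(-15) = ((81/4)*(-18))*(-15) = -729/2*(-15) = 10935/2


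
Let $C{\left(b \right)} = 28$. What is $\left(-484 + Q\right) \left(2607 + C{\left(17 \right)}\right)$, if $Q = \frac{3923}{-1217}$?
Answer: $- \frac{1562425885}{1217} \approx -1.2838 \cdot 10^{6}$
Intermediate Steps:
$Q = - \frac{3923}{1217}$ ($Q = 3923 \left(- \frac{1}{1217}\right) = - \frac{3923}{1217} \approx -3.2235$)
$\left(-484 + Q\right) \left(2607 + C{\left(17 \right)}\right) = \left(-484 - \frac{3923}{1217}\right) \left(2607 + 28\right) = \left(- \frac{592951}{1217}\right) 2635 = - \frac{1562425885}{1217}$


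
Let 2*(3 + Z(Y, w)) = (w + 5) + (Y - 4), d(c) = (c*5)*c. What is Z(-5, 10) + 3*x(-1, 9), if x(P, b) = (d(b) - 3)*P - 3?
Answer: -1215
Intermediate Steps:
d(c) = 5*c**2 (d(c) = (5*c)*c = 5*c**2)
x(P, b) = -3 + P*(-3 + 5*b**2) (x(P, b) = (5*b**2 - 3)*P - 3 = (-3 + 5*b**2)*P - 3 = P*(-3 + 5*b**2) - 3 = -3 + P*(-3 + 5*b**2))
Z(Y, w) = -5/2 + Y/2 + w/2 (Z(Y, w) = -3 + ((w + 5) + (Y - 4))/2 = -3 + ((5 + w) + (-4 + Y))/2 = -3 + (1 + Y + w)/2 = -3 + (1/2 + Y/2 + w/2) = -5/2 + Y/2 + w/2)
Z(-5, 10) + 3*x(-1, 9) = (-5/2 + (1/2)*(-5) + (1/2)*10) + 3*(-3 - 3*(-1) + 5*(-1)*9**2) = (-5/2 - 5/2 + 5) + 3*(-3 + 3 + 5*(-1)*81) = 0 + 3*(-3 + 3 - 405) = 0 + 3*(-405) = 0 - 1215 = -1215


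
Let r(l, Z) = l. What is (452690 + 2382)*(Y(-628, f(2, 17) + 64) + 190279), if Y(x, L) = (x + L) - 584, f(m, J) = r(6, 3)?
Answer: 86070952864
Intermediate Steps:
f(m, J) = 6
Y(x, L) = -584 + L + x (Y(x, L) = (L + x) - 584 = -584 + L + x)
(452690 + 2382)*(Y(-628, f(2, 17) + 64) + 190279) = (452690 + 2382)*((-584 + (6 + 64) - 628) + 190279) = 455072*((-584 + 70 - 628) + 190279) = 455072*(-1142 + 190279) = 455072*189137 = 86070952864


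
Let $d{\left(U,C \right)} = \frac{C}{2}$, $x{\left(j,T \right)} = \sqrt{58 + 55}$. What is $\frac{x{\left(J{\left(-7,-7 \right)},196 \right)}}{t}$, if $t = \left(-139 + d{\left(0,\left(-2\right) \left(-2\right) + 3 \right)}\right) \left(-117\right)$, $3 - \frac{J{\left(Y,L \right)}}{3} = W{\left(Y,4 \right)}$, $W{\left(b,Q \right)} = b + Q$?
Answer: $\frac{2 \sqrt{113}}{31707} \approx 0.00067052$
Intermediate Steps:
$W{\left(b,Q \right)} = Q + b$
$J{\left(Y,L \right)} = -3 - 3 Y$ ($J{\left(Y,L \right)} = 9 - 3 \left(4 + Y\right) = 9 - \left(12 + 3 Y\right) = -3 - 3 Y$)
$x{\left(j,T \right)} = \sqrt{113}$
$d{\left(U,C \right)} = \frac{C}{2}$ ($d{\left(U,C \right)} = C \frac{1}{2} = \frac{C}{2}$)
$t = \frac{31707}{2}$ ($t = \left(-139 + \frac{\left(-2\right) \left(-2\right) + 3}{2}\right) \left(-117\right) = \left(-139 + \frac{4 + 3}{2}\right) \left(-117\right) = \left(-139 + \frac{1}{2} \cdot 7\right) \left(-117\right) = \left(-139 + \frac{7}{2}\right) \left(-117\right) = \left(- \frac{271}{2}\right) \left(-117\right) = \frac{31707}{2} \approx 15854.0$)
$\frac{x{\left(J{\left(-7,-7 \right)},196 \right)}}{t} = \frac{\sqrt{113}}{\frac{31707}{2}} = \sqrt{113} \cdot \frac{2}{31707} = \frac{2 \sqrt{113}}{31707}$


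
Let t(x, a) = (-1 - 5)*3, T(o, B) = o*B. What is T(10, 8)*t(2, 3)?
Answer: -1440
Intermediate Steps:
T(o, B) = B*o
t(x, a) = -18 (t(x, a) = -6*3 = -18)
T(10, 8)*t(2, 3) = (8*10)*(-18) = 80*(-18) = -1440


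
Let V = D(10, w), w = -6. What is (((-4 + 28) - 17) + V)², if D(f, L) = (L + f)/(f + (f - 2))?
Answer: 4225/81 ≈ 52.161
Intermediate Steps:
D(f, L) = (L + f)/(-2 + 2*f) (D(f, L) = (L + f)/(f + (-2 + f)) = (L + f)/(-2 + 2*f))
V = 2/9 (V = (-6 + 10)/(2*(-1 + 10)) = (½)*4/9 = (½)*(⅑)*4 = 2/9 ≈ 0.22222)
(((-4 + 28) - 17) + V)² = (((-4 + 28) - 17) + 2/9)² = ((24 - 17) + 2/9)² = (7 + 2/9)² = (65/9)² = 4225/81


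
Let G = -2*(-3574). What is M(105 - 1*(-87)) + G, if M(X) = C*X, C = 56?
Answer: 17900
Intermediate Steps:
M(X) = 56*X
G = 7148
M(105 - 1*(-87)) + G = 56*(105 - 1*(-87)) + 7148 = 56*(105 + 87) + 7148 = 56*192 + 7148 = 10752 + 7148 = 17900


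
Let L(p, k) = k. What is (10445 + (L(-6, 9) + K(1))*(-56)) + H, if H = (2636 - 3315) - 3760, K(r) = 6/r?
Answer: 5166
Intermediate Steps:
H = -4439 (H = -679 - 3760 = -4439)
(10445 + (L(-6, 9) + K(1))*(-56)) + H = (10445 + (9 + 6/1)*(-56)) - 4439 = (10445 + (9 + 6*1)*(-56)) - 4439 = (10445 + (9 + 6)*(-56)) - 4439 = (10445 + 15*(-56)) - 4439 = (10445 - 840) - 4439 = 9605 - 4439 = 5166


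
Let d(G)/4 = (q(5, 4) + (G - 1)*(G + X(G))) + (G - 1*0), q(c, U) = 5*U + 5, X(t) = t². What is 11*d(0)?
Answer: 1100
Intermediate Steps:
q(c, U) = 5 + 5*U
d(G) = 100 + 4*G + 4*(-1 + G)*(G + G²) (d(G) = 4*(((5 + 5*4) + (G - 1)*(G + G²)) + (G - 1*0)) = 4*(((5 + 20) + (-1 + G)*(G + G²)) + (G + 0)) = 4*((25 + (-1 + G)*(G + G²)) + G) = 4*(25 + G + (-1 + G)*(G + G²)) = 100 + 4*G + 4*(-1 + G)*(G + G²))
11*d(0) = 11*(100 + 4*0³) = 11*(100 + 4*0) = 11*(100 + 0) = 11*100 = 1100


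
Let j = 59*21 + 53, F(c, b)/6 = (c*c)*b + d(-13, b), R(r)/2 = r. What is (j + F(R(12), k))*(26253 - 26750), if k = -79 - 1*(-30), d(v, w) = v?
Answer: 83560610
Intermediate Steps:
R(r) = 2*r
k = -49 (k = -79 + 30 = -49)
F(c, b) = -78 + 6*b*c² (F(c, b) = 6*((c*c)*b - 13) = 6*(c²*b - 13) = 6*(b*c² - 13) = 6*(-13 + b*c²) = -78 + 6*b*c²)
j = 1292 (j = 1239 + 53 = 1292)
(j + F(R(12), k))*(26253 - 26750) = (1292 + (-78 + 6*(-49)*(2*12)²))*(26253 - 26750) = (1292 + (-78 + 6*(-49)*24²))*(-497) = (1292 + (-78 + 6*(-49)*576))*(-497) = (1292 + (-78 - 169344))*(-497) = (1292 - 169422)*(-497) = -168130*(-497) = 83560610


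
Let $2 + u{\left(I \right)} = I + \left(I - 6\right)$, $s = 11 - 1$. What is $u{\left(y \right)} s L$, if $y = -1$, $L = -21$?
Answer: $2100$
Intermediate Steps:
$s = 10$
$u{\left(I \right)} = -8 + 2 I$ ($u{\left(I \right)} = -2 + \left(I + \left(I - 6\right)\right) = -2 + \left(I + \left(-6 + I\right)\right) = -2 + \left(-6 + 2 I\right) = -8 + 2 I$)
$u{\left(y \right)} s L = \left(-8 + 2 \left(-1\right)\right) 10 \left(-21\right) = \left(-8 - 2\right) 10 \left(-21\right) = \left(-10\right) 10 \left(-21\right) = \left(-100\right) \left(-21\right) = 2100$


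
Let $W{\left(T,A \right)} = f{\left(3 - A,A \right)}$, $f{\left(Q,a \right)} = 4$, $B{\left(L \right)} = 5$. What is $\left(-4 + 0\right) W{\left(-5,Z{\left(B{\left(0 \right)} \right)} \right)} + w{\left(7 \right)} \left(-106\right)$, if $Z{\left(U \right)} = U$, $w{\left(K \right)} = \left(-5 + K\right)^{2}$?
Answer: $-440$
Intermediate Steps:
$W{\left(T,A \right)} = 4$
$\left(-4 + 0\right) W{\left(-5,Z{\left(B{\left(0 \right)} \right)} \right)} + w{\left(7 \right)} \left(-106\right) = \left(-4 + 0\right) 4 + \left(-5 + 7\right)^{2} \left(-106\right) = \left(-4\right) 4 + 2^{2} \left(-106\right) = -16 + 4 \left(-106\right) = -16 - 424 = -440$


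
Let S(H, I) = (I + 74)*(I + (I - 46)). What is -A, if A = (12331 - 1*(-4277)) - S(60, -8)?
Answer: -20700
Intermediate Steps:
S(H, I) = (-46 + 2*I)*(74 + I) (S(H, I) = (74 + I)*(I + (-46 + I)) = (74 + I)*(-46 + 2*I) = (-46 + 2*I)*(74 + I))
A = 20700 (A = (12331 - 1*(-4277)) - (-3404 + 2*(-8)² + 102*(-8)) = (12331 + 4277) - (-3404 + 2*64 - 816) = 16608 - (-3404 + 128 - 816) = 16608 - 1*(-4092) = 16608 + 4092 = 20700)
-A = -1*20700 = -20700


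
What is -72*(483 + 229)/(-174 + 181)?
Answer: -51264/7 ≈ -7323.4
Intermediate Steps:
-72*(483 + 229)/(-174 + 181) = -72/(7/712) = -72/(7*(1/712)) = -72/7/712 = -72*712/7 = -51264/7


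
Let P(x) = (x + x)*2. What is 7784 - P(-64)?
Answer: 8040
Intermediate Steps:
P(x) = 4*x (P(x) = (2*x)*2 = 4*x)
7784 - P(-64) = 7784 - 4*(-64) = 7784 - 1*(-256) = 7784 + 256 = 8040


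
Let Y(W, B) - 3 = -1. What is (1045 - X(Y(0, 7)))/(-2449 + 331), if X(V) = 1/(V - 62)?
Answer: -62701/127080 ≈ -0.49340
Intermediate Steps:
Y(W, B) = 2 (Y(W, B) = 3 - 1 = 2)
X(V) = 1/(-62 + V)
(1045 - X(Y(0, 7)))/(-2449 + 331) = (1045 - 1/(-62 + 2))/(-2449 + 331) = (1045 - 1/(-60))/(-2118) = (1045 - 1*(-1/60))*(-1/2118) = (1045 + 1/60)*(-1/2118) = (62701/60)*(-1/2118) = -62701/127080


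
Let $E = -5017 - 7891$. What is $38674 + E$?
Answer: $25766$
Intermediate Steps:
$E = -12908$ ($E = -5017 - 7891 = -12908$)
$38674 + E = 38674 - 12908 = 25766$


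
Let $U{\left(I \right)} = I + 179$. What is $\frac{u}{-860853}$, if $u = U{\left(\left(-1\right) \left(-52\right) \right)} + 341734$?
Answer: $- \frac{341965}{860853} \approx -0.39724$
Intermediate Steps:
$U{\left(I \right)} = 179 + I$
$u = 341965$ ($u = \left(179 - -52\right) + 341734 = \left(179 + 52\right) + 341734 = 231 + 341734 = 341965$)
$\frac{u}{-860853} = \frac{341965}{-860853} = 341965 \left(- \frac{1}{860853}\right) = - \frac{341965}{860853}$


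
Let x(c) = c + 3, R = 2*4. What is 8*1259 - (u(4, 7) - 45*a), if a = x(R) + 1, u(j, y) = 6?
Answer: 10606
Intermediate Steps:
R = 8
x(c) = 3 + c
a = 12 (a = (3 + 8) + 1 = 11 + 1 = 12)
8*1259 - (u(4, 7) - 45*a) = 8*1259 - (6 - 45*12) = 10072 - (6 - 540) = 10072 - 1*(-534) = 10072 + 534 = 10606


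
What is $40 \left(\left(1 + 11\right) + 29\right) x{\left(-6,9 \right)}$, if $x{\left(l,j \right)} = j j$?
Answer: $132840$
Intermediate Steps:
$x{\left(l,j \right)} = j^{2}$
$40 \left(\left(1 + 11\right) + 29\right) x{\left(-6,9 \right)} = 40 \left(\left(1 + 11\right) + 29\right) 9^{2} = 40 \left(12 + 29\right) 81 = 40 \cdot 41 \cdot 81 = 1640 \cdot 81 = 132840$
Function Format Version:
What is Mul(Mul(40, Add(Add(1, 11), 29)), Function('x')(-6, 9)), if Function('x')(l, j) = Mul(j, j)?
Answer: 132840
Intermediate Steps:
Function('x')(l, j) = Pow(j, 2)
Mul(Mul(40, Add(Add(1, 11), 29)), Function('x')(-6, 9)) = Mul(Mul(40, Add(Add(1, 11), 29)), Pow(9, 2)) = Mul(Mul(40, Add(12, 29)), 81) = Mul(Mul(40, 41), 81) = Mul(1640, 81) = 132840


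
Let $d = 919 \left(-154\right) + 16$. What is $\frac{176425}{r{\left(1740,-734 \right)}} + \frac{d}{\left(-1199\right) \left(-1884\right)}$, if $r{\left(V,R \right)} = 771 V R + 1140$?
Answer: $- \frac{2329031679625}{37072170568092} \approx -0.062824$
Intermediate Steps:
$r{\left(V,R \right)} = 1140 + 771 R V$ ($r{\left(V,R \right)} = 771 R V + 1140 = 1140 + 771 R V$)
$d = -141510$ ($d = -141526 + 16 = -141510$)
$\frac{176425}{r{\left(1740,-734 \right)}} + \frac{d}{\left(-1199\right) \left(-1884\right)} = \frac{176425}{1140 + 771 \left(-734\right) 1740} - \frac{141510}{\left(-1199\right) \left(-1884\right)} = \frac{176425}{1140 - 984690360} - \frac{141510}{2258916} = \frac{176425}{-984689220} - \frac{23585}{376486} = 176425 \left(- \frac{1}{984689220}\right) - \frac{23585}{376486} = - \frac{35285}{196937844} - \frac{23585}{376486} = - \frac{2329031679625}{37072170568092}$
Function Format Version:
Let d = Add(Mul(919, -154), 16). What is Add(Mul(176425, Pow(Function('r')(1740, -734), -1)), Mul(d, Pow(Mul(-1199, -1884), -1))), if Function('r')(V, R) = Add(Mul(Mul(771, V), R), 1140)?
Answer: Rational(-2329031679625, 37072170568092) ≈ -0.062824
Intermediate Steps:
Function('r')(V, R) = Add(1140, Mul(771, R, V)) (Function('r')(V, R) = Add(Mul(771, R, V), 1140) = Add(1140, Mul(771, R, V)))
d = -141510 (d = Add(-141526, 16) = -141510)
Add(Mul(176425, Pow(Function('r')(1740, -734), -1)), Mul(d, Pow(Mul(-1199, -1884), -1))) = Add(Mul(176425, Pow(Add(1140, Mul(771, -734, 1740)), -1)), Mul(-141510, Pow(Mul(-1199, -1884), -1))) = Add(Mul(176425, Pow(Add(1140, -984690360), -1)), Mul(-141510, Pow(2258916, -1))) = Add(Mul(176425, Pow(-984689220, -1)), Mul(-141510, Rational(1, 2258916))) = Add(Mul(176425, Rational(-1, 984689220)), Rational(-23585, 376486)) = Add(Rational(-35285, 196937844), Rational(-23585, 376486)) = Rational(-2329031679625, 37072170568092)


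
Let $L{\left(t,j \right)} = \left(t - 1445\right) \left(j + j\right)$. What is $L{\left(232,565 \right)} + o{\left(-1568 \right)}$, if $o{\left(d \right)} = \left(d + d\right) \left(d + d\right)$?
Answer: $8463806$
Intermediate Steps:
$L{\left(t,j \right)} = 2 j \left(-1445 + t\right)$ ($L{\left(t,j \right)} = \left(-1445 + t\right) 2 j = 2 j \left(-1445 + t\right)$)
$o{\left(d \right)} = 4 d^{2}$ ($o{\left(d \right)} = 2 d 2 d = 4 d^{2}$)
$L{\left(232,565 \right)} + o{\left(-1568 \right)} = 2 \cdot 565 \left(-1445 + 232\right) + 4 \left(-1568\right)^{2} = 2 \cdot 565 \left(-1213\right) + 4 \cdot 2458624 = -1370690 + 9834496 = 8463806$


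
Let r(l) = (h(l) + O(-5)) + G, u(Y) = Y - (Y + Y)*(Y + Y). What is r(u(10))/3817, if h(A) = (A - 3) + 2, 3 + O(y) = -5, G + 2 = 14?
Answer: -387/3817 ≈ -0.10139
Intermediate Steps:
G = 12 (G = -2 + 14 = 12)
O(y) = -8 (O(y) = -3 - 5 = -8)
u(Y) = Y - 4*Y² (u(Y) = Y - 2*Y*2*Y = Y - 4*Y²)
h(A) = -1 + A (h(A) = (-3 + A) + 2 = -1 + A)
r(l) = 3 + l (r(l) = ((-1 + l) - 8) + 12 = (-9 + l) + 12 = 3 + l)
r(u(10))/3817 = (3 + 10*(1 - 4*10))/3817 = (3 + 10*(1 - 40))*(1/3817) = (3 + 10*(-39))*(1/3817) = (3 - 390)*(1/3817) = -387*1/3817 = -387/3817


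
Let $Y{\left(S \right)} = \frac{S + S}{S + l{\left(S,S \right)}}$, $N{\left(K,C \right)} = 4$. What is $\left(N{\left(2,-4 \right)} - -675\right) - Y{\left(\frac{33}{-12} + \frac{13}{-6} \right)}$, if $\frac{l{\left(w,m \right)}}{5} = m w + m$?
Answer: $\frac{151441}{223} \approx 679.11$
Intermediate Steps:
$l{\left(w,m \right)} = 5 m + 5 m w$ ($l{\left(w,m \right)} = 5 \left(m w + m\right) = 5 \left(m + m w\right) = 5 m + 5 m w$)
$Y{\left(S \right)} = \frac{2 S}{S + 5 S \left(1 + S\right)}$ ($Y{\left(S \right)} = \frac{S + S}{S + 5 S \left(1 + S\right)} = \frac{2 S}{S + 5 S \left(1 + S\right)}$)
$\left(N{\left(2,-4 \right)} - -675\right) - Y{\left(\frac{33}{-12} + \frac{13}{-6} \right)} = \left(4 - -675\right) - \frac{2}{6 + 5 \left(\frac{33}{-12} + \frac{13}{-6}\right)} = \left(4 + 675\right) - \frac{2}{6 + 5 \left(33 \left(- \frac{1}{12}\right) + 13 \left(- \frac{1}{6}\right)\right)} = 679 - \frac{2}{6 + 5 \left(- \frac{11}{4} - \frac{13}{6}\right)} = 679 - \frac{2}{6 + 5 \left(- \frac{59}{12}\right)} = 679 - \frac{2}{6 - \frac{295}{12}} = 679 - \frac{2}{- \frac{223}{12}} = 679 - 2 \left(- \frac{12}{223}\right) = 679 - - \frac{24}{223} = 679 + \frac{24}{223} = \frac{151441}{223}$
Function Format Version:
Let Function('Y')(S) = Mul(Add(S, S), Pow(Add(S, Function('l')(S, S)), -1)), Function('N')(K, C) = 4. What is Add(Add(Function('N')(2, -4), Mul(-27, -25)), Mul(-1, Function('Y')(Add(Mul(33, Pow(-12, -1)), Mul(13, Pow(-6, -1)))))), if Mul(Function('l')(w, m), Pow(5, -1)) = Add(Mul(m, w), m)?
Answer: Rational(151441, 223) ≈ 679.11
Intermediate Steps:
Function('l')(w, m) = Add(Mul(5, m), Mul(5, m, w)) (Function('l')(w, m) = Mul(5, Add(Mul(m, w), m)) = Mul(5, Add(m, Mul(m, w))) = Add(Mul(5, m), Mul(5, m, w)))
Function('Y')(S) = Mul(2, S, Pow(Add(S, Mul(5, S, Add(1, S))), -1)) (Function('Y')(S) = Mul(Add(S, S), Pow(Add(S, Mul(5, S, Add(1, S))), -1)) = Mul(Mul(2, S), Pow(Add(S, Mul(5, S, Add(1, S))), -1)) = Mul(2, S, Pow(Add(S, Mul(5, S, Add(1, S))), -1)))
Add(Add(Function('N')(2, -4), Mul(-27, -25)), Mul(-1, Function('Y')(Add(Mul(33, Pow(-12, -1)), Mul(13, Pow(-6, -1)))))) = Add(Add(4, Mul(-27, -25)), Mul(-1, Mul(2, Pow(Add(6, Mul(5, Add(Mul(33, Pow(-12, -1)), Mul(13, Pow(-6, -1))))), -1)))) = Add(Add(4, 675), Mul(-1, Mul(2, Pow(Add(6, Mul(5, Add(Mul(33, Rational(-1, 12)), Mul(13, Rational(-1, 6))))), -1)))) = Add(679, Mul(-1, Mul(2, Pow(Add(6, Mul(5, Add(Rational(-11, 4), Rational(-13, 6)))), -1)))) = Add(679, Mul(-1, Mul(2, Pow(Add(6, Mul(5, Rational(-59, 12))), -1)))) = Add(679, Mul(-1, Mul(2, Pow(Add(6, Rational(-295, 12)), -1)))) = Add(679, Mul(-1, Mul(2, Pow(Rational(-223, 12), -1)))) = Add(679, Mul(-1, Mul(2, Rational(-12, 223)))) = Add(679, Mul(-1, Rational(-24, 223))) = Add(679, Rational(24, 223)) = Rational(151441, 223)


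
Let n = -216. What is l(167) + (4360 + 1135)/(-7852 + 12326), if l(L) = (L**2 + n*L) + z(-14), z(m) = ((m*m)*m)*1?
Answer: -48881903/4474 ≈ -10926.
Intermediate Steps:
z(m) = m**3 (z(m) = (m**2*m)*1 = m**3*1 = m**3)
l(L) = -2744 + L**2 - 216*L (l(L) = (L**2 - 216*L) + (-14)**3 = (L**2 - 216*L) - 2744 = -2744 + L**2 - 216*L)
l(167) + (4360 + 1135)/(-7852 + 12326) = (-2744 + 167**2 - 216*167) + (4360 + 1135)/(-7852 + 12326) = (-2744 + 27889 - 36072) + 5495/4474 = -10927 + 5495*(1/4474) = -10927 + 5495/4474 = -48881903/4474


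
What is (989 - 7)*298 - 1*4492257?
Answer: -4199621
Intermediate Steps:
(989 - 7)*298 - 1*4492257 = 982*298 - 4492257 = 292636 - 4492257 = -4199621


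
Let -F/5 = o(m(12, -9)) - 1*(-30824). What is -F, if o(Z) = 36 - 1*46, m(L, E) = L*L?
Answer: 154070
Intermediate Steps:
m(L, E) = L**2
o(Z) = -10 (o(Z) = 36 - 46 = -10)
F = -154070 (F = -5*(-10 - 1*(-30824)) = -5*(-10 + 30824) = -5*30814 = -154070)
-F = -1*(-154070) = 154070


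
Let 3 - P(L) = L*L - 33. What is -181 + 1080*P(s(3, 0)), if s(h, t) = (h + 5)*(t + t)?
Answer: 38699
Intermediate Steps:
s(h, t) = 2*t*(5 + h) (s(h, t) = (5 + h)*(2*t) = 2*t*(5 + h))
P(L) = 36 - L² (P(L) = 3 - (L*L - 33) = 3 - (L² - 33) = 3 - (-33 + L²) = 3 + (33 - L²) = 36 - L²)
-181 + 1080*P(s(3, 0)) = -181 + 1080*(36 - (2*0*(5 + 3))²) = -181 + 1080*(36 - (2*0*8)²) = -181 + 1080*(36 - 1*0²) = -181 + 1080*(36 - 1*0) = -181 + 1080*(36 + 0) = -181 + 1080*36 = -181 + 38880 = 38699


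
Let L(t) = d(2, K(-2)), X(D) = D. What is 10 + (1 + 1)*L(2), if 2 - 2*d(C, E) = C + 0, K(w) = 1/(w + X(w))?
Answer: 10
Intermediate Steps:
K(w) = 1/(2*w) (K(w) = 1/(w + w) = 1/(2*w))
d(C, E) = 1 - C/2 (d(C, E) = 1 - (C + 0)/2 = 1 - C/2)
L(t) = 0 (L(t) = 1 - ½*2 = 1 - 1 = 0)
10 + (1 + 1)*L(2) = 10 + (1 + 1)*0 = 10 + 2*0 = 10 + 0 = 10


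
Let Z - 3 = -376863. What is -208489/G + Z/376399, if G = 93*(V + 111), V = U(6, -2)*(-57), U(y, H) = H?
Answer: -86360846611/7876149075 ≈ -10.965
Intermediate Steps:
Z = -376860 (Z = 3 - 376863 = -376860)
V = 114 (V = -2*(-57) = 114)
G = 20925 (G = 93*(114 + 111) = 93*225 = 20925)
-208489/G + Z/376399 = -208489/20925 - 376860/376399 = -86360846611/7876149075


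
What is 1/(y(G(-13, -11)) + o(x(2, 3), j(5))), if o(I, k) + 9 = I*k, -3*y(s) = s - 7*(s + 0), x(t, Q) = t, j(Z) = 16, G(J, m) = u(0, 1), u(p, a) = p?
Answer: 1/23 ≈ 0.043478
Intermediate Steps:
G(J, m) = 0
y(s) = 2*s (y(s) = -(s - 7*(s + 0))/3 = -(s - 7*s)/3 = -(-2)*s = 2*s)
o(I, k) = -9 + I*k
1/(y(G(-13, -11)) + o(x(2, 3), j(5))) = 1/(2*0 + (-9 + 2*16)) = 1/(0 + (-9 + 32)) = 1/(0 + 23) = 1/23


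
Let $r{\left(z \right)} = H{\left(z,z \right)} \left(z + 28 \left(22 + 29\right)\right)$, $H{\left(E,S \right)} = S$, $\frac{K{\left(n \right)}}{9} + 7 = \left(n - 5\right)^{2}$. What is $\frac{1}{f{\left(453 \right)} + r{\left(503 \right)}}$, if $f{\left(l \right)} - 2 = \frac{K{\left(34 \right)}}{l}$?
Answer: $\frac{151}{146668047} \approx 1.0295 \cdot 10^{-6}$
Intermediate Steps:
$K{\left(n \right)} = -63 + 9 \left(-5 + n\right)^{2}$ ($K{\left(n \right)} = -63 + 9 \left(n - 5\right)^{2} = -63 + 9 \left(-5 + n\right)^{2}$)
$f{\left(l \right)} = 2 + \frac{7506}{l}$ ($f{\left(l \right)} = 2 + \frac{-63 + 9 \left(-5 + 34\right)^{2}}{l} = 2 + \frac{-63 + 9 \cdot 29^{2}}{l} = 2 + \frac{-63 + 9 \cdot 841}{l} = 2 + \frac{-63 + 7569}{l} = 2 + \frac{7506}{l}$)
$r{\left(z \right)} = z \left(1428 + z\right)$ ($r{\left(z \right)} = z \left(z + 28 \left(22 + 29\right)\right) = z \left(z + 28 \cdot 51\right) = z \left(z + 1428\right) = z \left(1428 + z\right)$)
$\frac{1}{f{\left(453 \right)} + r{\left(503 \right)}} = \frac{1}{\left(2 + \frac{7506}{453}\right) + 503 \left(1428 + 503\right)} = \frac{1}{\left(2 + 7506 \cdot \frac{1}{453}\right) + 503 \cdot 1931} = \frac{1}{\left(2 + \frac{2502}{151}\right) + 971293} = \frac{1}{\frac{2804}{151} + 971293} = \frac{1}{\frac{146668047}{151}} = \frac{151}{146668047}$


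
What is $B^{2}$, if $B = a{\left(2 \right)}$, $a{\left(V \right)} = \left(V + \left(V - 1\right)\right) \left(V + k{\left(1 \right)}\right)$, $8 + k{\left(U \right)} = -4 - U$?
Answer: $1089$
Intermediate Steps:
$k{\left(U \right)} = -12 - U$ ($k{\left(U \right)} = -8 - \left(4 + U\right) = -12 - U$)
$a{\left(V \right)} = \left(-1 + 2 V\right) \left(-13 + V\right)$ ($a{\left(V \right)} = \left(V + \left(V - 1\right)\right) \left(V - 13\right) = \left(V + \left(-1 + V\right)\right) \left(V - 13\right) = \left(-1 + 2 V\right) \left(V - 13\right) = \left(-1 + 2 V\right) \left(-13 + V\right)$)
$B = -33$ ($B = 13 - 54 + 2 \cdot 2^{2} = 13 - 54 + 2 \cdot 4 = 13 - 54 + 8 = -33$)
$B^{2} = \left(-33\right)^{2} = 1089$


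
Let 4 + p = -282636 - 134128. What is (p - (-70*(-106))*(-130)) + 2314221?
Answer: 2862053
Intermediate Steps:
p = -416768 (p = -4 + (-282636 - 134128) = -4 - 416764 = -416768)
(p - (-70*(-106))*(-130)) + 2314221 = (-416768 - (-70*(-106))*(-130)) + 2314221 = (-416768 - 7420*(-130)) + 2314221 = (-416768 - 1*(-964600)) + 2314221 = (-416768 + 964600) + 2314221 = 547832 + 2314221 = 2862053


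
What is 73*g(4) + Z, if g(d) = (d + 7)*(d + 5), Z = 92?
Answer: 7319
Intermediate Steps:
g(d) = (5 + d)*(7 + d) (g(d) = (7 + d)*(5 + d) = (5 + d)*(7 + d))
73*g(4) + Z = 73*(35 + 4² + 12*4) + 92 = 73*(35 + 16 + 48) + 92 = 73*99 + 92 = 7227 + 92 = 7319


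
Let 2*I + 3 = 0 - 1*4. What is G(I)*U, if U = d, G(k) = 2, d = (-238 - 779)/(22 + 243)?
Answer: -2034/265 ≈ -7.6755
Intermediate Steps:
I = -7/2 (I = -3/2 + (0 - 1*4)/2 = -3/2 + (0 - 4)/2 = -3/2 + (1/2)*(-4) = -3/2 - 2 = -7/2 ≈ -3.5000)
d = -1017/265 ≈ -3.8377
U = -1017/265 ≈ -3.8377
G(I)*U = 2*(-1017/265) = -2034/265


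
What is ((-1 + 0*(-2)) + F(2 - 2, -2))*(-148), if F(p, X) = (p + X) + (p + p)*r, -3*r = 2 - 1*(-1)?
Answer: 444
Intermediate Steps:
r = -1 (r = -(2 - 1*(-1))/3 = -(2 + 1)/3 = -⅓*3 = -1)
F(p, X) = X - p (F(p, X) = (p + X) + (p + p)*(-1) = (X + p) + (2*p)*(-1) = (X + p) - 2*p = X - p)
((-1 + 0*(-2)) + F(2 - 2, -2))*(-148) = ((-1 + 0*(-2)) + (-2 - (2 - 2)))*(-148) = ((-1 + 0) + (-2 - 1*0))*(-148) = (-1 + (-2 + 0))*(-148) = (-1 - 2)*(-148) = -3*(-148) = 444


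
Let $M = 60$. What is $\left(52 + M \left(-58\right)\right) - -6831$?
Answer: $3403$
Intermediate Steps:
$\left(52 + M \left(-58\right)\right) - -6831 = \left(52 + 60 \left(-58\right)\right) - -6831 = \left(52 - 3480\right) + 6831 = -3428 + 6831 = 3403$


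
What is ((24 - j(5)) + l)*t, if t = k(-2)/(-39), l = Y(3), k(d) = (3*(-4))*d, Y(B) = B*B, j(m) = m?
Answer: -224/13 ≈ -17.231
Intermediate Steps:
Y(B) = B²
k(d) = -12*d
l = 9 (l = 3² = 9)
t = -8/13 (t = -12*(-2)/(-39) = 24*(-1/39) = -8/13 ≈ -0.61539)
((24 - j(5)) + l)*t = ((24 - 1*5) + 9)*(-8/13) = ((24 - 5) + 9)*(-8/13) = (19 + 9)*(-8/13) = 28*(-8/13) = -224/13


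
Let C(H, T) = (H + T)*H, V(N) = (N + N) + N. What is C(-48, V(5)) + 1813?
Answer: 3397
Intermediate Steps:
V(N) = 3*N (V(N) = 2*N + N = 3*N)
C(H, T) = H*(H + T)
C(-48, V(5)) + 1813 = -48*(-48 + 3*5) + 1813 = -48*(-48 + 15) + 1813 = -48*(-33) + 1813 = 1584 + 1813 = 3397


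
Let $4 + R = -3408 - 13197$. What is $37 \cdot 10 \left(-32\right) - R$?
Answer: $4769$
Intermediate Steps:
$R = -16609$ ($R = -4 - 16605 = -16609$)
$37 \cdot 10 \left(-32\right) - R = 37 \cdot 10 \left(-32\right) - -16609 = 370 \left(-32\right) + 16609 = -11840 + 16609 = 4769$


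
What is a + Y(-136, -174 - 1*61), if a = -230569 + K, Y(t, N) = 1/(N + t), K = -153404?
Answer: -142453984/371 ≈ -3.8397e+5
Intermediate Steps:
a = -383973 (a = -230569 - 153404 = -383973)
a + Y(-136, -174 - 1*61) = -383973 + 1/((-174 - 1*61) - 136) = -383973 + 1/((-174 - 61) - 136) = -383973 + 1/(-235 - 136) = -383973 + 1/(-371) = -383973 - 1/371 = -142453984/371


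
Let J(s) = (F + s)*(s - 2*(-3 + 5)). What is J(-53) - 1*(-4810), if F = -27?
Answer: 9370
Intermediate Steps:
J(s) = (-27 + s)*(-4 + s) (J(s) = (-27 + s)*(s - 2*(-3 + 5)) = (-27 + s)*(s - 2*2) = (-27 + s)*(s - 4) = (-27 + s)*(-4 + s))
J(-53) - 1*(-4810) = (108 + (-53)² - 31*(-53)) - 1*(-4810) = (108 + 2809 + 1643) + 4810 = 4560 + 4810 = 9370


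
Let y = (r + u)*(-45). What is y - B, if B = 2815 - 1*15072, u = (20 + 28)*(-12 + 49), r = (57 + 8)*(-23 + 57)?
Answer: -167113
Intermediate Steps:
r = 2210 (r = 65*34 = 2210)
u = 1776 (u = 48*37 = 1776)
B = -12257 (B = 2815 - 15072 = -12257)
y = -179370 (y = (2210 + 1776)*(-45) = 3986*(-45) = -179370)
y - B = -179370 - 1*(-12257) = -179370 + 12257 = -167113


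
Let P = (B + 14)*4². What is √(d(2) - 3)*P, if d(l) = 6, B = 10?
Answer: 384*√3 ≈ 665.11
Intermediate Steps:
P = 384 (P = (10 + 14)*4² = 24*16 = 384)
√(d(2) - 3)*P = √(6 - 3)*384 = √3*384 = 384*√3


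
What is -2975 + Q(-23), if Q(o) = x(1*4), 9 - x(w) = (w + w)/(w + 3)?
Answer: -20770/7 ≈ -2967.1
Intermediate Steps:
x(w) = 9 - 2*w/(3 + w) (x(w) = 9 - (w + w)/(w + 3) = 9 - 2*w/(3 + w))
Q(o) = 55/7 (Q(o) = (27 + 7*(1*4))/(3 + 1*4) = (27 + 7*4)/(3 + 4) = (27 + 28)/7 = (1/7)*55 = 55/7)
-2975 + Q(-23) = -2975 + 55/7 = -20770/7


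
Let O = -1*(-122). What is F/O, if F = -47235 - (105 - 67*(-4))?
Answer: -23804/61 ≈ -390.23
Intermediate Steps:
O = 122
F = -47608 (F = -47235 - (105 + 268) = -47235 - 1*373 = -47235 - 373 = -47608)
F/O = -47608/122 = -47608*1/122 = -23804/61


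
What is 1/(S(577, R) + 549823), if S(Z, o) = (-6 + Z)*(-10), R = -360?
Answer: 1/544113 ≈ 1.8379e-6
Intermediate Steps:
S(Z, o) = 60 - 10*Z
1/(S(577, R) + 549823) = 1/((60 - 10*577) + 549823) = 1/((60 - 5770) + 549823) = 1/(-5710 + 549823) = 1/544113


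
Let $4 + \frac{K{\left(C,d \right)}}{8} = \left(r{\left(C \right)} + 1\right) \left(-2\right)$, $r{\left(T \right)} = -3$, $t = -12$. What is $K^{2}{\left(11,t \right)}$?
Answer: $0$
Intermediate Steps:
$K{\left(C,d \right)} = 0$ ($K{\left(C,d \right)} = -32 + 8 \left(-3 + 1\right) \left(-2\right) = -32 + 8 \left(\left(-2\right) \left(-2\right)\right) = -32 + 8 \cdot 4 = -32 + 32 = 0$)
$K^{2}{\left(11,t \right)} = 0^{2} = 0$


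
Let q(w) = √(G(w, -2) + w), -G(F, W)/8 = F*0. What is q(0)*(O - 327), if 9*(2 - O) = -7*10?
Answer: 0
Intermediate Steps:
O = 88/9 (O = 2 - (-7)*10/9 = 2 - ⅑*(-70) = 2 + 70/9 = 88/9 ≈ 9.7778)
G(F, W) = 0 (G(F, W) = -8*F*0 = -8*0 = 0)
q(w) = √w (q(w) = √(0 + w) = √w)
q(0)*(O - 327) = √0*(88/9 - 327) = 0*(-2855/9) = 0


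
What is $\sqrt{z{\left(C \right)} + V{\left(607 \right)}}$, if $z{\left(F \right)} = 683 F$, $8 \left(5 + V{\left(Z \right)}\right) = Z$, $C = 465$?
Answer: $\frac{\sqrt{5082654}}{4} \approx 563.62$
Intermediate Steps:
$V{\left(Z \right)} = -5 + \frac{Z}{8}$
$\sqrt{z{\left(C \right)} + V{\left(607 \right)}} = \sqrt{683 \cdot 465 + \left(-5 + \frac{1}{8} \cdot 607\right)} = \sqrt{317595 + \left(-5 + \frac{607}{8}\right)} = \sqrt{317595 + \frac{567}{8}} = \sqrt{\frac{2541327}{8}} = \frac{\sqrt{5082654}}{4}$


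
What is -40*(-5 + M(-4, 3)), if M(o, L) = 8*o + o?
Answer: 1640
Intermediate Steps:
M(o, L) = 9*o
-40*(-5 + M(-4, 3)) = -40*(-5 + 9*(-4)) = -40*(-5 - 36) = -40*(-41) = 1640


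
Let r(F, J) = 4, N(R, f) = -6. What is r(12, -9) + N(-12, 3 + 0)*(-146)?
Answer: 880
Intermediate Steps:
r(12, -9) + N(-12, 3 + 0)*(-146) = 4 - 6*(-146) = 4 + 876 = 880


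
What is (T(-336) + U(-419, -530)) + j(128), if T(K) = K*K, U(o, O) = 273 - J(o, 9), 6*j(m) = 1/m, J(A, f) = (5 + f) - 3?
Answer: 86905345/768 ≈ 1.1316e+5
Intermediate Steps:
J(A, f) = 2 + f
j(m) = 1/(6*m)
U(o, O) = 262 (U(o, O) = 273 - (2 + 9) = 273 - 1*11 = 273 - 11 = 262)
T(K) = K²
(T(-336) + U(-419, -530)) + j(128) = ((-336)² + 262) + (⅙)/128 = (112896 + 262) + (⅙)*(1/128) = 113158 + 1/768 = 86905345/768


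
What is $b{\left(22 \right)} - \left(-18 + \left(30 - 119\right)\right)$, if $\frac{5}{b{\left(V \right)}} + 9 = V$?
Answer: $\frac{1396}{13} \approx 107.38$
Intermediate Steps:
$b{\left(V \right)} = \frac{5}{-9 + V}$
$b{\left(22 \right)} - \left(-18 + \left(30 - 119\right)\right) = \frac{5}{-9 + 22} - \left(-18 + \left(30 - 119\right)\right) = \frac{5}{13} - \left(-18 - 89\right) = 5 \cdot \frac{1}{13} - -107 = \frac{5}{13} + 107 = \frac{1396}{13}$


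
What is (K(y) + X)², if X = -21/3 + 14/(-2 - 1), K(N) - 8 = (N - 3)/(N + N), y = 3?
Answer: 121/9 ≈ 13.444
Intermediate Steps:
K(N) = 8 + (-3 + N)/(2*N) (K(N) = 8 + (N - 3)/(N + N) = 8 + (-3 + N)/((2*N)) = 8 + (-3 + N)*(1/(2*N)) = 8 + (-3 + N)/(2*N))
X = -35/3 (X = -21*⅓ + 14/(-3) = -7 + 14*(-⅓) = -7 - 14/3 = -35/3 ≈ -11.667)
(K(y) + X)² = ((½)*(-3 + 17*3)/3 - 35/3)² = ((½)*(⅓)*(-3 + 51) - 35/3)² = ((½)*(⅓)*48 - 35/3)² = (8 - 35/3)² = (-11/3)² = 121/9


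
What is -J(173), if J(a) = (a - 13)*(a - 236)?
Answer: 10080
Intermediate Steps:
J(a) = (-236 + a)*(-13 + a) (J(a) = (-13 + a)*(-236 + a) = (-236 + a)*(-13 + a))
-J(173) = -(3068 + 173² - 249*173) = -(3068 + 29929 - 43077) = -1*(-10080) = 10080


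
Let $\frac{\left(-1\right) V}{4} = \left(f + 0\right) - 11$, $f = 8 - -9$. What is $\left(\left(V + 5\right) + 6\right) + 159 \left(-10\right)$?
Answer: $-1603$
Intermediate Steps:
$f = 17$ ($f = 8 + 9 = 17$)
$V = -24$ ($V = - 4 \left(\left(17 + 0\right) - 11\right) = - 4 \left(17 - 11\right) = \left(-4\right) 6 = -24$)
$\left(\left(V + 5\right) + 6\right) + 159 \left(-10\right) = \left(\left(-24 + 5\right) + 6\right) + 159 \left(-10\right) = \left(-19 + 6\right) - 1590 = -13 - 1590 = -1603$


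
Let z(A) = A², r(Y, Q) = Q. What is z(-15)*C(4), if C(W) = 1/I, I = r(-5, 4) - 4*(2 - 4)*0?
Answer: 225/4 ≈ 56.250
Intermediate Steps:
I = 4 (I = 4 - 4*(2 - 4)*0 = 4 - 4*(-2)*0 = 4 - (-8)*0 = 4 - 1*0 = 4 + 0 = 4)
C(W) = ¼ (C(W) = 1/4 = ¼)
z(-15)*C(4) = (-15)²*(¼) = 225*(¼) = 225/4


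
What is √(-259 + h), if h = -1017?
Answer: 2*I*√319 ≈ 35.721*I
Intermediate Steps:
√(-259 + h) = √(-259 - 1017) = √(-1276) = 2*I*√319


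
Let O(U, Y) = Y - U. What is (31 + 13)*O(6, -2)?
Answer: -352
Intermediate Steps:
(31 + 13)*O(6, -2) = (31 + 13)*(-2 - 1*6) = 44*(-2 - 6) = 44*(-8) = -352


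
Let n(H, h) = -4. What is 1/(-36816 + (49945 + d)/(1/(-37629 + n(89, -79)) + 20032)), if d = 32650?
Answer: -150772851/5550231622889 ≈ -2.7165e-5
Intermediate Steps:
1/(-36816 + (49945 + d)/(1/(-37629 + n(89, -79)) + 20032)) = 1/(-36816 + (49945 + 32650)/(1/(-37629 - 4) + 20032)) = 1/(-36816 + 82595/(1/(-37633) + 20032)) = 1/(-36816 + 82595/(-1/37633 + 20032)) = 1/(-36816 + 82595/(753864255/37633)) = 1/(-36816 + 82595*(37633/753864255)) = 1/(-36816 + 621659527/150772851) = 1/(-5550231622889/150772851) = -150772851/5550231622889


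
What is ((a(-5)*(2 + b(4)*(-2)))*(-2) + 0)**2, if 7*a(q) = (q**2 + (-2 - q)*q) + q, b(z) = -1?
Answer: 1600/49 ≈ 32.653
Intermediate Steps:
a(q) = q/7 + q**2/7 + q*(-2 - q)/7 (a(q) = ((q**2 + (-2 - q)*q) + q)/7 = ((q**2 + q*(-2 - q)) + q)/7 = (q + q**2 + q*(-2 - q))/7 = q/7 + q**2/7 + q*(-2 - q)/7)
((a(-5)*(2 + b(4)*(-2)))*(-2) + 0)**2 = (((-1/7*(-5))*(2 - 1*(-2)))*(-2) + 0)**2 = ((5*(2 + 2)/7)*(-2) + 0)**2 = (((5/7)*4)*(-2) + 0)**2 = ((20/7)*(-2) + 0)**2 = (-40/7 + 0)**2 = (-40/7)**2 = 1600/49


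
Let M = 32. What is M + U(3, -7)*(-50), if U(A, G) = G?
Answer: 382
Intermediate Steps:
M + U(3, -7)*(-50) = 32 - 7*(-50) = 32 + 350 = 382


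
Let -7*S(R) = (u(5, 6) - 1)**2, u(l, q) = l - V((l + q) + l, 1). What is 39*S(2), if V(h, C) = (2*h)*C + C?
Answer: -32799/7 ≈ -4685.6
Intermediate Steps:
V(h, C) = C + 2*C*h (V(h, C) = 2*C*h + C = C + 2*C*h)
u(l, q) = -1 - 3*l - 2*q (u(l, q) = l - (1 + 2*((l + q) + l)) = l - (1 + 2*(q + 2*l)) = l - (1 + (2*q + 4*l)) = l - (1 + 2*q + 4*l) = l + (-1 - 4*l - 2*q) = -1 - 3*l - 2*q)
S(R) = -841/7 (S(R) = -((-1 - 3*5 - 2*6) - 1)**2/7 = -((-1 - 15 - 12) - 1)**2/7 = -(-28 - 1)**2/7 = -1/7*(-29)**2 = -1/7*841 = -841/7)
39*S(2) = 39*(-841/7) = -32799/7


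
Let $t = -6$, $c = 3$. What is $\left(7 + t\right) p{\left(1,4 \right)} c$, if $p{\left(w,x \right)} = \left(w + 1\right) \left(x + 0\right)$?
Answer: $24$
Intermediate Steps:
$p{\left(w,x \right)} = x \left(1 + w\right)$ ($p{\left(w,x \right)} = \left(1 + w\right) x = x \left(1 + w\right)$)
$\left(7 + t\right) p{\left(1,4 \right)} c = \left(7 - 6\right) 4 \left(1 + 1\right) 3 = 1 \cdot 4 \cdot 2 \cdot 3 = 1 \cdot 8 \cdot 3 = 8 \cdot 3 = 24$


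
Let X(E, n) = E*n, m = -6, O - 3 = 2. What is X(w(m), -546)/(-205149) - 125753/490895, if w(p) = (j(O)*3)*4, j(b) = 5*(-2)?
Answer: -2760073457/4795553255 ≈ -0.57555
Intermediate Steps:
O = 5 (O = 3 + 2 = 5)
j(b) = -10
w(p) = -120 (w(p) = -10*3*4 = -30*4 = -120)
X(w(m), -546)/(-205149) - 125753/490895 = -120*(-546)/(-205149) - 125753/490895 = 65520*(-1/205149) - 125753*1/490895 = -3120/9769 - 125753/490895 = -2760073457/4795553255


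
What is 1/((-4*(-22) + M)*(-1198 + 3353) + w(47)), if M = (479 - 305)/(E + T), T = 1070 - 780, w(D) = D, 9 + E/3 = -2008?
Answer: 5761/1092411837 ≈ 5.2737e-6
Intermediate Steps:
E = -6051 (E = -27 + 3*(-2008) = -27 - 6024 = -6051)
T = 290
M = -174/5761 (M = (479 - 305)/(-6051 + 290) = 174/(-5761) = 174*(-1/5761) = -174/5761 ≈ -0.030203)
1/((-4*(-22) + M)*(-1198 + 3353) + w(47)) = 1/((-4*(-22) - 174/5761)*(-1198 + 3353) + 47) = 1/((88 - 174/5761)*2155 + 47) = 1/((506794/5761)*2155 + 47) = 1/(1092141070/5761 + 47) = 1/(1092411837/5761) = 5761/1092411837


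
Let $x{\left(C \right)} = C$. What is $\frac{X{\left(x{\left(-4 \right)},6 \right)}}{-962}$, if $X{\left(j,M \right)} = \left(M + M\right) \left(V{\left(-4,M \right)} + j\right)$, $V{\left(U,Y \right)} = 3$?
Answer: $\frac{6}{481} \approx 0.012474$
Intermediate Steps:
$X{\left(j,M \right)} = 2 M \left(3 + j\right)$ ($X{\left(j,M \right)} = \left(M + M\right) \left(3 + j\right) = 2 M \left(3 + j\right)$)
$\frac{X{\left(x{\left(-4 \right)},6 \right)}}{-962} = \frac{2 \cdot 6 \left(3 - 4\right)}{-962} = - \frac{2 \cdot 6 \left(-1\right)}{962} = \left(- \frac{1}{962}\right) \left(-12\right) = \frac{6}{481}$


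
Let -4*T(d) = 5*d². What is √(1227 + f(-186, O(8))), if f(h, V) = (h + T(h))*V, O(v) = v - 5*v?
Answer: √1391019 ≈ 1179.4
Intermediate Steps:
O(v) = -4*v
T(d) = -5*d²/4
f(h, V) = V*(h - 5*h²/4) (f(h, V) = (h - 5*h²/4)*V = V*(h - 5*h²/4))
√(1227 + f(-186, O(8))) = √(1227 + (¼)*(-4*8)*(-186)*(4 - 5*(-186))) = √(1227 + (¼)*(-32)*(-186)*(4 + 930)) = √(1227 + (¼)*(-32)*(-186)*934) = √(1227 + 1389792) = √1391019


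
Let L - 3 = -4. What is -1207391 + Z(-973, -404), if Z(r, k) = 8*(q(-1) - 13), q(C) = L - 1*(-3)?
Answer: -1207479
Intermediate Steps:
L = -1 (L = 3 - 4 = -1)
q(C) = 2 (q(C) = -1 - 1*(-3) = -1 + 3 = 2)
Z(r, k) = -88 (Z(r, k) = 8*(2 - 13) = 8*(-11) = -88)
-1207391 + Z(-973, -404) = -1207391 - 88 = -1207479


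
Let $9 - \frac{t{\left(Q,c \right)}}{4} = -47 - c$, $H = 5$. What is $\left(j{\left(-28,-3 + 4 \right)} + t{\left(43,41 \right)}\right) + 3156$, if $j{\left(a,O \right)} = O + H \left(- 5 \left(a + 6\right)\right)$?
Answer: $4095$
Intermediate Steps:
$t{\left(Q,c \right)} = 224 + 4 c$ ($t{\left(Q,c \right)} = 36 - 4 \left(-47 - c\right) = 36 + \left(188 + 4 c\right) = 224 + 4 c$)
$j{\left(a,O \right)} = -150 + O - 25 a$ ($j{\left(a,O \right)} = O + 5 \left(- 5 \left(a + 6\right)\right) = O + 5 \left(- 5 \left(6 + a\right)\right) = O + 5 \left(-30 - 5 a\right) = O - \left(150 + 25 a\right) = -150 + O - 25 a$)
$\left(j{\left(-28,-3 + 4 \right)} + t{\left(43,41 \right)}\right) + 3156 = \left(\left(-150 + \left(-3 + 4\right) - -700\right) + \left(224 + 4 \cdot 41\right)\right) + 3156 = \left(\left(-150 + 1 + 700\right) + \left(224 + 164\right)\right) + 3156 = \left(551 + 388\right) + 3156 = 939 + 3156 = 4095$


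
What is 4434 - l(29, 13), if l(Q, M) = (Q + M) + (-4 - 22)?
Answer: 4418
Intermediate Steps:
l(Q, M) = -26 + M + Q (l(Q, M) = (M + Q) - 26 = -26 + M + Q)
4434 - l(29, 13) = 4434 - (-26 + 13 + 29) = 4434 - 1*16 = 4434 - 16 = 4418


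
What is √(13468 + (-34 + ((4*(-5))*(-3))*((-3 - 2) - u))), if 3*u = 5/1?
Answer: 7*√266 ≈ 114.17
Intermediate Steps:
u = 5/3 (u = (5/1)/3 = (5*1)/3 = (⅓)*5 = 5/3 ≈ 1.6667)
√(13468 + (-34 + ((4*(-5))*(-3))*((-3 - 2) - u))) = √(13468 + (-34 + ((4*(-5))*(-3))*((-3 - 2) - 1*5/3))) = √(13468 + (-34 + (-20*(-3))*(-5 - 5/3))) = √(13468 + (-34 + 60*(-20/3))) = √(13468 + (-34 - 400)) = √(13468 - 434) = √13034 = 7*√266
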